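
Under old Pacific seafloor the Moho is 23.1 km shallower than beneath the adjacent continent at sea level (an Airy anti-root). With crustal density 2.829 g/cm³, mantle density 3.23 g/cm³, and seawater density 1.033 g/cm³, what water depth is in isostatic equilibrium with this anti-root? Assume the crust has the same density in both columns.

5.16 km

Replacing a thickness d of crust by seawater at the top must be balanced by replacing crust with mantle at the base: d (ρ_c − ρ_w) = a (ρ_m − ρ_c).
d = a (ρ_m − ρ_c)/(ρ_c − ρ_w) = 23.1 km × 0.401/1.796 = 5.16 km.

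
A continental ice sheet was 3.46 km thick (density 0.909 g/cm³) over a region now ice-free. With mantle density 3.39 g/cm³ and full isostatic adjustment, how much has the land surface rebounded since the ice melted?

0.928 km

Removing the load lets mantle flow back in; uplift u satisfies ρ_ice t = ρ_m u.
u = t ρ_ice/ρ_m = 3.46 km × 0.909/3.39 = 0.928 km.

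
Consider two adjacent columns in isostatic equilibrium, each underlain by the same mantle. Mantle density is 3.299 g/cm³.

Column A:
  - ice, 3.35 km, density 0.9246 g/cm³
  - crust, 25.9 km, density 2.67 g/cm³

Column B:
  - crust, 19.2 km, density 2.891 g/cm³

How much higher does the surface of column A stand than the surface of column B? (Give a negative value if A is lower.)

4.97 km

For any compensation level in the mantle, the mantle terms cancel and isostasy reduces to e = (Σt_A − Σt_B) − (Σ(ρt)_A − Σ(ρt)_B) / ρ_m.
Σt_A = 29.25 km; Σt_B = 19.2 km; Σ(ρt)_A = 72.25041; Σ(ρt)_B = 55.5072 (in km·g/cm³).
e = (29.25 − 19.2) − (72.25041 − 55.5072) / 3.299 = 4.97 km.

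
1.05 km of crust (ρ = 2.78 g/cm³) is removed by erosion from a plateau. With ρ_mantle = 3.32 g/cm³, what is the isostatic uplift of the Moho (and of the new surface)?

0.879 km

Unloading: uplift u = e ρ_c/ρ_m = 1.05 km × 2.78/3.32 = 0.879 km.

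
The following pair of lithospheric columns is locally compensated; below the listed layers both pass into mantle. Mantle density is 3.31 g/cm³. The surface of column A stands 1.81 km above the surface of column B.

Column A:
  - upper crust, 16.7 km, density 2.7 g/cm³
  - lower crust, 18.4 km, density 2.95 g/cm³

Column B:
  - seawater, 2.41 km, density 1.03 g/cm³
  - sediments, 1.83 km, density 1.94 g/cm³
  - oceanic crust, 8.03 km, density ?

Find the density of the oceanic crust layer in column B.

2.96 g/cm³

Take the compensation level at the base of the deeper column (depth z_c below the surface of column A) and equate Σ ρ_i t_i down to z_c; mantle fills any gap and the z_c terms cancel.
Column A: 16.7×2.7 + 18.4×2.95 + (z_c − 35.1)×3.31
Column B: 1.81×0 + 2.41×1.03 + 1.83×1.94 + 8.03×ρ + (z_c − 1.81 − 12.27)×3.31
The z_c×3.31 term appears on both sides and cancels. Collect the known terms of each column as K = Σ(ρt)_known − 3.31 × (depth of known layers): K_A = 99.37 − 3.31×35.1 = −16.811; K_B = 6.0325 − 3.31×(1.81 + 12.27) = −40.5723.
Balance: K_A = K_B + 8.03×ρ, so ρ = (K_A − K_B)/8.03 = 23.7613/8.03 = 2.96 g/cm³.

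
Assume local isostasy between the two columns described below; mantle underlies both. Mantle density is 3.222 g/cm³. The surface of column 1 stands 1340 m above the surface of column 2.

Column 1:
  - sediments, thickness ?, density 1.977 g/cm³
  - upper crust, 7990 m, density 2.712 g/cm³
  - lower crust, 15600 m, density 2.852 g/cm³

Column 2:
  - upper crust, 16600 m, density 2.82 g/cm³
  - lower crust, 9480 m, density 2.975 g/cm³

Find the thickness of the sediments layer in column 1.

Take the compensation level at the base of the deeper column (depth z_c below the surface of column 1) and equate Σ ρ_i t_i down to z_c; mantle fills any gap and the z_c terms cancel.
Column 1: x×1.977 + 7990×2.712 + 15600×2.852 + (z_c − 23590 − x)×3.222
Column 2: 1340×0 + 16600×2.82 + 9480×2.975 + (z_c − 1340 − 26080)×3.222
The z_c×3.222 term appears on both sides and cancels. Collect the known terms of each column as K = Σ(ρt)_known − 3.222 × (depth of known layers): K_1 = 66160.08 − 3.222×23590 = −9846.9; K_2 = 75015 − 3.222×(1340 + 26080) = −13332.24.
Balance: K_1 − x×(3.222 − 1.977) = K_2, so x = (K_1 − K_2)/(3.222 − 1.977) = 3485.34/1.245 = 2800 m.

2800 m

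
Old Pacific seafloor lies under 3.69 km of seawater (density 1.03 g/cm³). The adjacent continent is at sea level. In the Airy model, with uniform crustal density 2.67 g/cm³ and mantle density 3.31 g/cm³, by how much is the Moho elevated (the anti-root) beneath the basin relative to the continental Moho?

Equating mass per unit area of the two columns: replacing crust with seawater at the top is compensated by replacing crust with mantle at the base: d (ρ_c − ρ_w) = a (ρ_m − ρ_c).
a = d (ρ_c − ρ_w)/(ρ_m − ρ_c) = 3.69 km × 1.64/0.64 = 9.46 km.

9.46 km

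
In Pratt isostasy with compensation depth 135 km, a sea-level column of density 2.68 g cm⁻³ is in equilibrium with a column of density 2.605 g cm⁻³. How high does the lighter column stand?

3.89 km

ρ_ref D = ρ (D + h) → h = D (ρ_ref − ρ)/ρ.
h = 135 km × (2.68 − 2.605)/2.605 = 3.89 km.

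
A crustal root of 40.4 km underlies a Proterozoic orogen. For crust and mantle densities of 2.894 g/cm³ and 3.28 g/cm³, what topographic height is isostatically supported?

For local isostatic compensation: ρ_c h = (ρ_m − ρ_c) r.
h = r (ρ_m − ρ_c) / ρ_c = 40.4 km × (3.28 − 2.894) / 2.894 = 5.39 km.

5.39 km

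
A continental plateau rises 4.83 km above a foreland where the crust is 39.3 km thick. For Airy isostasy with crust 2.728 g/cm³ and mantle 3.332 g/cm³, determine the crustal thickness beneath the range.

Root depth r = h ρ_c / (ρ_m − ρ_c) = 4.83 km × 2.728 / 0.604 = 21.81 km.
Total thickness = T + h + r = 39.3 km + 4.83 km + 21.81 km = 65.9 km.

65.9 km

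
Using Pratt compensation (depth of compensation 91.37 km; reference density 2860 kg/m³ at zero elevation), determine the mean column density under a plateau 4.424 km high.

2730 kg/m³

Pratt balance: ρ_ref D = ρ (D + h).
ρ = ρ_ref D/(D + h) = 2860 × 91.37 km/(91.37 km + 4.424 km) = 2730 kg/m³.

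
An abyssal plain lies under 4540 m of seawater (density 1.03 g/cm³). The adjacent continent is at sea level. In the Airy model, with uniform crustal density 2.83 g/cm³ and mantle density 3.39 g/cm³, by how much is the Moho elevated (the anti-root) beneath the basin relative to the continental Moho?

14600 m

Isostatic balance requires: replacing crust with seawater at the top is compensated by replacing crust with mantle at the base: d (ρ_c − ρ_w) = a (ρ_m − ρ_c).
a = d (ρ_c − ρ_w)/(ρ_m − ρ_c) = 4540 m × 1.8/0.56 = 14600 m.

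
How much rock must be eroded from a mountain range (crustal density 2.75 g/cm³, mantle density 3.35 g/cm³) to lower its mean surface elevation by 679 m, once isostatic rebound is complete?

3790 m

Net drop Δ = e − u = e − e ρ_c/ρ_m = e (ρ_m − ρ_c)/ρ_m.
e = Δ ρ_m/(ρ_m − ρ_c) = 679 m × 3.35/0.6 = 3790 m.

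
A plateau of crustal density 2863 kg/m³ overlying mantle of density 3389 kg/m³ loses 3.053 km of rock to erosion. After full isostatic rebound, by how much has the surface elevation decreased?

Rebound u = e ρ_c/ρ_m = 3.053 km × 2863/3389 = 2.579 km.
Net surface drop = e − u = 3.053 km − 2.579 km = e (ρ_m − ρ_c)/ρ_m = 0.474 km.

0.474 km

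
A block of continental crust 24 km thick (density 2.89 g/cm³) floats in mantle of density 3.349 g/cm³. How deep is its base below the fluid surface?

Draft d = t ρ_obj/ρ_fluid = 24 km × 2.89/3.349 = 20.7 km.

20.7 km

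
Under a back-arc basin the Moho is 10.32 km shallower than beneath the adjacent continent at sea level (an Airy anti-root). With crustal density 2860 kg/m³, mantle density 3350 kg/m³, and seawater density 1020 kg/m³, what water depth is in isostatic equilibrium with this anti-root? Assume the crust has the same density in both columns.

2.75 km

Replacing a thickness d of crust by seawater at the top must be balanced by replacing crust with mantle at the base: d (ρ_c − ρ_w) = a (ρ_m − ρ_c).
d = a (ρ_m − ρ_c)/(ρ_c − ρ_w) = 10.32 km × 490/1840 = 2.75 km.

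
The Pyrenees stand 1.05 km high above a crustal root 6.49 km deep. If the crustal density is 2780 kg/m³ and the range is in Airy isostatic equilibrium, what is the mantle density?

Airy balance: ρ_c h = (ρ_m − ρ_c) r → ρ_m = ρ_c (1 + h/r).
ρ_m = 2780 × (1 + 1.05 km/6.49 km) = 3230 kg/m³.

3230 kg/m³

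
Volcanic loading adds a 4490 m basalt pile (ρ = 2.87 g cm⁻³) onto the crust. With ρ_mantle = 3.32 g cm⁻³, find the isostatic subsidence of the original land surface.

Subaerial loading: s = t ρ_load / ρ_m.
s = 4490 m × 2.87/3.32 = 3880 m.

3880 m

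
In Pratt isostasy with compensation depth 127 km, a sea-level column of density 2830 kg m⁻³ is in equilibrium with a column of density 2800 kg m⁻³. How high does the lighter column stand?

1.36 km

ρ_ref D = ρ (D + h) → h = D (ρ_ref − ρ)/ρ.
h = 127 km × (2830 − 2800)/2800 = 1.36 km.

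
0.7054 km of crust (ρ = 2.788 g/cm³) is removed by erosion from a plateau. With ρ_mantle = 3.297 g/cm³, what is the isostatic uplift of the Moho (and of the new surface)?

Unloading: uplift u = e ρ_c/ρ_m = 0.7054 km × 2.788/3.297 = 0.596 km.

0.596 km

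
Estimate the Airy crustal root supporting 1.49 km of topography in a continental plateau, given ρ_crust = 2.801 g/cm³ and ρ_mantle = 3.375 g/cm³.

Balancing pressure at the compensation depth: the weight of the topography is balanced by the buoyancy of the root, ρ_c h = (ρ_m − ρ_c) r.
r = h · ρ_c / (ρ_m − ρ_c) = 1.49 km × 2.801 / (3.375 − 2.801) = 7.27 km.

7.27 km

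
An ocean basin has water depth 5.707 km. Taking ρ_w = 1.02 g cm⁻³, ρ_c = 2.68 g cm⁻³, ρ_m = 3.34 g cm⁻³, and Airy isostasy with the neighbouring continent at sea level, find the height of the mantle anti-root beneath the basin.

Balancing pressure at the compensation depth: replacing crust with seawater at the top is compensated by replacing crust with mantle at the base: d (ρ_c − ρ_w) = a (ρ_m − ρ_c).
a = d (ρ_c − ρ_w)/(ρ_m − ρ_c) = 5.707 km × 1.66/0.66 = 14.4 km.

14.4 km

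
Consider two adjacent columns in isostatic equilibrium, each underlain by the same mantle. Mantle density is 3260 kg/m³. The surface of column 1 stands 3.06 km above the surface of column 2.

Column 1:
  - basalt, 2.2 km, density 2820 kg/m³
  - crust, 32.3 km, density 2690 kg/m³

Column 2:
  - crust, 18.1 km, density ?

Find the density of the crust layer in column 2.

2740 kg/m³

Take the compensation level at the base of the deeper column (depth z_c below the surface of column 1) and equate Σ ρ_i t_i down to z_c; mantle fills any gap and the z_c terms cancel.
Column 1: 2.2×2820 + 32.3×2690 + (z_c − 34.5)×3260
Column 2: 3.06×0 + 18.1×ρ + (z_c − 3.06 − 18.1)×3260
The z_c×3260 term appears on both sides and cancels. Collect the known terms of each column as K = Σ(ρt)_known − 3260 × (depth of known layers): K_1 = 93091 − 3260×34.5 = −19379; K_2 = 0 − 3260×(3.06 + 18.1) = −68981.6.
Balance: K_1 = K_2 + 18.1×ρ, so ρ = (K_1 − K_2)/18.1 = 49602.6/18.1 = 2740 kg/m³.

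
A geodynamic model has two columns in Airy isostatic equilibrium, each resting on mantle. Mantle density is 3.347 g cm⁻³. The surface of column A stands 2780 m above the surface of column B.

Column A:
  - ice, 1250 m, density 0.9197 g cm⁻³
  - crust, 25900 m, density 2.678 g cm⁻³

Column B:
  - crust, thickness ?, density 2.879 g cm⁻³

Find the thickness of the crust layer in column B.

Take the compensation level at the base of the deeper column (depth z_c below the surface of column A) and equate Σ ρ_i t_i down to z_c; mantle fills any gap and the z_c terms cancel.
Column A: 1250×0.9197 + 25900×2.678 + (z_c − 27150)×3.347
Column B: 2780×0 + x×2.879 + (z_c − 2780 − 0 − x)×3.347
The z_c×3.347 term appears on both sides and cancels. Collect the known terms of each column as K = Σ(ρt)_known − 3.347 × (depth of known layers): K_A = 70509.825 − 3.347×27150 = −20361.225; K_B = 0 − 3.347×(2780 + 0) = −9304.66.
Balance: K_A = K_B − x×(3.347 − 2.879), so x = (K_B − K_A)/(3.347 − 2.879) = 11056.6/0.468 = 23600 m.

23600 m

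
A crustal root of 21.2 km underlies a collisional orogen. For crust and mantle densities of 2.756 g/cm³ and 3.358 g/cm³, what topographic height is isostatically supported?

Balancing pressure at the compensation depth: ρ_c h = (ρ_m − ρ_c) r.
h = r (ρ_m − ρ_c) / ρ_c = 21.2 km × (3.358 − 2.756) / 2.756 = 4.63 km.

4.63 km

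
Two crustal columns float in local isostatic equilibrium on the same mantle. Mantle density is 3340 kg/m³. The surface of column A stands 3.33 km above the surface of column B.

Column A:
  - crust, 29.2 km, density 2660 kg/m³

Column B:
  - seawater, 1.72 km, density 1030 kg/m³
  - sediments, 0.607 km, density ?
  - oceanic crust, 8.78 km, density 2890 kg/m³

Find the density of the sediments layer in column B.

2010 kg/m³

Take the compensation level at the base of the deeper column (depth z_c below the surface of column A) and equate Σ ρ_i t_i down to z_c; mantle fills any gap and the z_c terms cancel.
Column A: 29.2×2660 + (z_c − 29.2)×3340
Column B: 3.33×0 + 1.72×1030 + 0.607×ρ + 8.78×2890 + (z_c − 3.33 − 11.107)×3340
The z_c×3340 term appears on both sides and cancels. Collect the known terms of each column as K = Σ(ρt)_known − 3340 × (depth of known layers): K_A = 77672 − 3340×29.2 = −19856; K_B = 27145.8 − 3340×(3.33 + 11.107) = −21073.78.
Balance: K_A = K_B + 0.607×ρ, so ρ = (K_A − K_B)/0.607 = 1217.78/0.607 = 2010 kg/m³.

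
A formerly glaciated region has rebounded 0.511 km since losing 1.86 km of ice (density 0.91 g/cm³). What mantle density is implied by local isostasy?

3.31 g/cm³

ρ_m = ρ_ice t / u = 0.91 × 1.86 km/0.511 km = 3.31 g/cm³.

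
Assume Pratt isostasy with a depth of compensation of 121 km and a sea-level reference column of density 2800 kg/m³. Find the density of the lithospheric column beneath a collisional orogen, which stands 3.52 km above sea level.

2720 kg/m³

Pratt balance: ρ_ref D = ρ (D + h).
ρ = ρ_ref D/(D + h) = 2800 × 121 km/(121 km + 3.52 km) = 2720 kg/m³.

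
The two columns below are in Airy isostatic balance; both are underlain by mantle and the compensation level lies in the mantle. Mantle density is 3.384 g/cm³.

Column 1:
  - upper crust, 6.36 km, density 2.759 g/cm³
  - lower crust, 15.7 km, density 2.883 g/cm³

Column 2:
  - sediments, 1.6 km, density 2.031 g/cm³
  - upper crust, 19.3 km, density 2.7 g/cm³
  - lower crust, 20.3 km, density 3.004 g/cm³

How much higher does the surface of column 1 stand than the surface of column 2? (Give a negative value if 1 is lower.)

−3.32 km

For any compensation level in the mantle, the mantle terms cancel and isostasy reduces to e = (Σt_1 − Σt_2) − (Σ(ρt)_1 − Σ(ρt)_2) / ρ_m.
Σt_1 = 22.06 km; Σt_2 = 41.2 km; Σ(ρt)_1 = 62.81034; Σ(ρt)_2 = 116.3408 (in km·g/cm³).
e = (22.06 − 41.2) − (62.81034 − 116.3408) / 3.384 = −3.32 km.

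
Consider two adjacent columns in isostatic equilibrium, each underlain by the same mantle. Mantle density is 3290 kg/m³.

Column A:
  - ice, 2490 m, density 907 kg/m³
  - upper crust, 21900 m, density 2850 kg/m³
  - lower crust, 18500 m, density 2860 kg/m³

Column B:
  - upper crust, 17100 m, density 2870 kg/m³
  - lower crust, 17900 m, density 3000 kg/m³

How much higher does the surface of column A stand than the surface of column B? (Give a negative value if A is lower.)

3390 m

For any compensation level in the mantle, the mantle terms cancel and isostasy reduces to e = (Σt_A − Σt_B) − (Σ(ρt)_A − Σ(ρt)_B) / ρ_m.
Σt_A = 42890 m; Σt_B = 35000 m; Σ(ρt)_A = 117583430; Σ(ρt)_B = 102777000 (in m·kg/m³).
e = (42890 − 35000) − (117583430 − 102777000) / 3290 = 3390 m.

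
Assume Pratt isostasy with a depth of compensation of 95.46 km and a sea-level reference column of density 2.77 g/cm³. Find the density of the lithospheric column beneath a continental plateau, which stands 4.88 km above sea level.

2.64 g/cm³

Pratt balance: ρ_ref D = ρ (D + h).
ρ = ρ_ref D/(D + h) = 2.77 × 95.46 km/(95.46 km + 4.88 km) = 2.64 g/cm³.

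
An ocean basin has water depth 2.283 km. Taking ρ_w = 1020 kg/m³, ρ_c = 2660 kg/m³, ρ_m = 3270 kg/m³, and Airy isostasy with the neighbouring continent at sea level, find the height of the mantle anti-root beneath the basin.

6.14 km

In Airy isostatic equilibrium: replacing crust with seawater at the top is compensated by replacing crust with mantle at the base: d (ρ_c − ρ_w) = a (ρ_m − ρ_c).
a = d (ρ_c − ρ_w)/(ρ_m − ρ_c) = 2.283 km × 1640/610 = 6.14 km.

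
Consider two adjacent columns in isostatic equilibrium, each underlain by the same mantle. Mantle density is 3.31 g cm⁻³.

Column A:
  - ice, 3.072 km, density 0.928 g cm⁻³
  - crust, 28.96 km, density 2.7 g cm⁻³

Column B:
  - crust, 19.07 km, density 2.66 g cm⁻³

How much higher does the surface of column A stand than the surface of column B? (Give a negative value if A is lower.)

For any compensation level in the mantle, the mantle terms cancel and isostasy reduces to e = (Σt_A − Σt_B) − (Σ(ρt)_A − Σ(ρt)_B) / ρ_m.
Σt_A = 32.032 km; Σt_B = 19.07 km; Σ(ρt)_A = 81.042816; Σ(ρt)_B = 50.7262 (in km·g cm⁻³).
e = (32.032 − 19.07) − (81.042816 − 50.7262) / 3.31 = 3.8 km.

3.8 km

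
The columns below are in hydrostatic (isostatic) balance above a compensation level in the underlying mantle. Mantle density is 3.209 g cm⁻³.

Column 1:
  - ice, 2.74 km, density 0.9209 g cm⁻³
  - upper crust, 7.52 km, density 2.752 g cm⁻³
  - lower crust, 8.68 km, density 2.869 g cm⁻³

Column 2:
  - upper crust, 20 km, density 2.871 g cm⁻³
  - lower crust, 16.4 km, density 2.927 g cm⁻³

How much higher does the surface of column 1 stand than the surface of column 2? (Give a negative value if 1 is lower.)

0.397 km

For any compensation level in the mantle, the mantle terms cancel and isostasy reduces to e = (Σt_1 − Σt_2) − (Σ(ρt)_1 − Σ(ρt)_2) / ρ_m.
Σt_1 = 18.94 km; Σt_2 = 36.4 km; Σ(ρt)_1 = 48.121226; Σ(ρt)_2 = 105.4228 (in km·g cm⁻³).
e = (18.94 − 36.4) − (48.121226 − 105.4228) / 3.209 = 0.397 km.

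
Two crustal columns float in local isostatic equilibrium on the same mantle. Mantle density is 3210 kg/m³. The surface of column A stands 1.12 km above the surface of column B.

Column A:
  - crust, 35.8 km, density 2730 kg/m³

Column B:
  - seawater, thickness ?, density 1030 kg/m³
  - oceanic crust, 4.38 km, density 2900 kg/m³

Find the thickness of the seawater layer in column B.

Take the compensation level at the base of the deeper column (depth z_c below the surface of column A) and equate Σ ρ_i t_i down to z_c; mantle fills any gap and the z_c terms cancel.
Column A: 35.8×2730 + (z_c − 35.8)×3210
Column B: 1.12×0 + x×1030 + 4.38×2900 + (z_c − 1.12 − 4.38 − x)×3210
The z_c×3210 term appears on both sides and cancels. Collect the known terms of each column as K = Σ(ρt)_known − 3210 × (depth of known layers): K_A = 97734 − 3210×35.8 = −17184; K_B = 12702 − 3210×(1.12 + 4.38) = −4953.
Balance: K_A = K_B − x×(3210 − 1030), so x = (K_B − K_A)/(3210 − 1030) = 12231/2180 = 5.61 km.

5.61 km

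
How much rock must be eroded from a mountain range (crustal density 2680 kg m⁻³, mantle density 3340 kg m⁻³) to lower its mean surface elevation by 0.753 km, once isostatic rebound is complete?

Net drop Δ = e − u = e − e ρ_c/ρ_m = e (ρ_m − ρ_c)/ρ_m.
e = Δ ρ_m/(ρ_m − ρ_c) = 0.753 km × 3340/660 = 3.81 km.

3.81 km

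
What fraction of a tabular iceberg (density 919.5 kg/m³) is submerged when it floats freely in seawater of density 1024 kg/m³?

89.8%

Submerged fraction = ρ_obj/ρ_fluid = 919.5/1024 = 89.8%.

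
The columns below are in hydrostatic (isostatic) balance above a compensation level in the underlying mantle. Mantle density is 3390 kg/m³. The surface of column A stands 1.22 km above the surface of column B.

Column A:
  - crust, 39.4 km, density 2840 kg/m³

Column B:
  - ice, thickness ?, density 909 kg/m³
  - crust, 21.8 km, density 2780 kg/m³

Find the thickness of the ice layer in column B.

1.71 km

Take the compensation level at the base of the deeper column (depth z_c below the surface of column A) and equate Σ ρ_i t_i down to z_c; mantle fills any gap and the z_c terms cancel.
Column A: 39.4×2840 + (z_c − 39.4)×3390
Column B: 1.22×0 + x×909 + 21.8×2780 + (z_c − 1.22 − 21.8 − x)×3390
The z_c×3390 term appears on both sides and cancels. Collect the known terms of each column as K = Σ(ρt)_known − 3390 × (depth of known layers): K_A = 111896 − 3390×39.4 = −21670; K_B = 60604 − 3390×(1.22 + 21.8) = −17433.8.
Balance: K_A = K_B − x×(3390 − 909), so x = (K_B − K_A)/(3390 − 909) = 4236.2/2481 = 1.71 km.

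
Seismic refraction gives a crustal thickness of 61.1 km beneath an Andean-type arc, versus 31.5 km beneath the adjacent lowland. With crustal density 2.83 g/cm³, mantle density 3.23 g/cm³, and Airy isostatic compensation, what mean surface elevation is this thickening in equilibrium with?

Excess crust Δ = 61.1 km − 31.5 km = 29.6 km, split between elevation h and root r with h + r = Δ.
Airy balance ρ_c h = (ρ_m − ρ_c) r gives r = h ρ_c/(ρ_m − ρ_c), so h (1 + ρ_c/(ρ_m − ρ_c)) = Δ, i.e. h = Δ (ρ_m − ρ_c)/ρ_m.
h = 29.6 km × 0.4/3.23 = 3.67 km.

3.67 km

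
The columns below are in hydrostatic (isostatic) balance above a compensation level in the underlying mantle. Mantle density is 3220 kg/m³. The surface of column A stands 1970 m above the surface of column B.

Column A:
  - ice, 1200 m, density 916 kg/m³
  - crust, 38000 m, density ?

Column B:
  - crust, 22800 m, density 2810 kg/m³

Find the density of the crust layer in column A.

Take the compensation level at the base of the deeper column (depth z_c below the surface of column A) and equate Σ ρ_i t_i down to z_c; mantle fills any gap and the z_c terms cancel.
Column A: 1200×916 + 38000×ρ + (z_c − 39200)×3220
Column B: 1970×0 + 22800×2810 + (z_c − 1970 − 22800)×3220
The z_c×3220 term appears on both sides and cancels. Collect the known terms of each column as K = Σ(ρt)_known − 3220 × (depth of known layers): K_A = 1099200 − 3220×39200 = −125124800; K_B = 64068000 − 3220×(1970 + 22800) = −15691400.
Balance: K_A + 38000×ρ = K_B, so ρ = (K_B − K_A)/38000 = 109433000/38000 = 2880 kg/m³.

2880 kg/m³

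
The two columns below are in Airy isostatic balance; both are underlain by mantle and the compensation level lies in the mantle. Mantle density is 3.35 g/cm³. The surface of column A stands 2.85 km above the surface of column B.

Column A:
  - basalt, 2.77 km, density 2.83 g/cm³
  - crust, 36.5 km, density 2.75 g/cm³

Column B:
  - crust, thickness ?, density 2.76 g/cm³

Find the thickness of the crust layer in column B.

Take the compensation level at the base of the deeper column (depth z_c below the surface of column A) and equate Σ ρ_i t_i down to z_c; mantle fills any gap and the z_c terms cancel.
Column A: 2.77×2.83 + 36.5×2.75 + (z_c − 39.27)×3.35
Column B: 2.85×0 + x×2.76 + (z_c − 2.85 − 0 − x)×3.35
The z_c×3.35 term appears on both sides and cancels. Collect the known terms of each column as K = Σ(ρt)_known − 3.35 × (depth of known layers): K_A = 108.2141 − 3.35×39.27 = −23.3404; K_B = 0 − 3.35×(2.85 + 0) = −9.5475.
Balance: K_A = K_B − x×(3.35 − 2.76), so x = (K_B − K_A)/(3.35 − 2.76) = 13.7929/0.59 = 23.4 km.

23.4 km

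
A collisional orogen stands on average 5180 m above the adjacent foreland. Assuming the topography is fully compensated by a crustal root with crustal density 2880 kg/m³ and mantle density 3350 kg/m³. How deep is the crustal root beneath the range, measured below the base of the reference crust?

31700 m

Balancing pressure at the compensation depth: the weight of the topography is balanced by the buoyancy of the root, ρ_c h = (ρ_m − ρ_c) r.
r = h · ρ_c / (ρ_m − ρ_c) = 5180 m × 2880 / (3350 − 2880) = 31700 m.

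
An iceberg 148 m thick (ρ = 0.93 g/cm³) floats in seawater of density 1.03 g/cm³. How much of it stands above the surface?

Floating equilibrium: submerged depth d = t ρ_obj/ρ_fluid = 148 m × 0.93/1.03 = 133.6 m.
Freeboard = t − d = 148 m − 133.6 m = 14.4 m.

14.4 m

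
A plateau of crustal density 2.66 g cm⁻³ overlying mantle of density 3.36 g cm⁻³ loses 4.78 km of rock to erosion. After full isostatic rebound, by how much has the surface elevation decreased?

Rebound u = e ρ_c/ρ_m = 4.78 km × 2.66/3.36 = 3.784 km.
Net surface drop = e − u = 4.78 km − 3.784 km = e (ρ_m − ρ_c)/ρ_m = 0.996 km.

0.996 km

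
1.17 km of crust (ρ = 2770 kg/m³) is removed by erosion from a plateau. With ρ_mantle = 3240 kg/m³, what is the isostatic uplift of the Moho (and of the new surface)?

Unloading: uplift u = e ρ_c/ρ_m = 1.17 km × 2770/3240 = 1 km.

1 km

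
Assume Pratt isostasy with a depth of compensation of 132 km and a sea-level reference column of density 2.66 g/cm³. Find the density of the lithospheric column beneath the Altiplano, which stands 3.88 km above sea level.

Pratt balance: ρ_ref D = ρ (D + h).
ρ = ρ_ref D/(D + h) = 2.66 × 132 km/(132 km + 3.88 km) = 2.58 g/cm³.

2.58 g/cm³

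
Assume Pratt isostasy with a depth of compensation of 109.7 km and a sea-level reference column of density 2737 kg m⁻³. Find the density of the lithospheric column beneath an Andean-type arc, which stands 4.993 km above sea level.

Pratt balance: ρ_ref D = ρ (D + h).
ρ = ρ_ref D/(D + h) = 2737 × 109.7 km/(109.7 km + 4.993 km) = 2620 kg m⁻³.

2620 kg m⁻³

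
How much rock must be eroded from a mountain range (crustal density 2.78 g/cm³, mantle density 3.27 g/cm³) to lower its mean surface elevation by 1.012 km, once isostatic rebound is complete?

Net drop Δ = e − u = e − e ρ_c/ρ_m = e (ρ_m − ρ_c)/ρ_m.
e = Δ ρ_m/(ρ_m − ρ_c) = 1.012 km × 3.27/0.49 = 6.75 km.

6.75 km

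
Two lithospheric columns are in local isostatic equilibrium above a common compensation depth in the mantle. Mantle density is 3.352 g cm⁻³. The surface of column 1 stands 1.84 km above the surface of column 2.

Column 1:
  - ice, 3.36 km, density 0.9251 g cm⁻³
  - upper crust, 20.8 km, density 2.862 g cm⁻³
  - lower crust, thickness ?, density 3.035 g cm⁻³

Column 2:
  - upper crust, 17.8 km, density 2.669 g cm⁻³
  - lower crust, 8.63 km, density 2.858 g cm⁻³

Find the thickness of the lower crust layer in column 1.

13.4 km

Take the compensation level at the base of the deeper column (depth z_c below the surface of column 1) and equate Σ ρ_i t_i down to z_c; mantle fills any gap and the z_c terms cancel.
Column 1: 3.36×0.9251 + 20.8×2.862 + x×3.035 + (z_c − 24.16 − x)×3.352
Column 2: 1.84×0 + 17.8×2.669 + 8.63×2.858 + (z_c − 1.84 − 26.43)×3.352
The z_c×3.352 term appears on both sides and cancels. Collect the known terms of each column as K = Σ(ρt)_known − 3.352 × (depth of known layers): K_1 = 62.637936 − 3.352×24.16 = −18.346384; K_2 = 72.17274 − 3.352×(1.84 + 26.43) = −22.5883.
Balance: K_1 − x×(3.352 − 3.035) = K_2, so x = (K_1 − K_2)/(3.352 − 3.035) = 4.24192/0.317 = 13.4 km.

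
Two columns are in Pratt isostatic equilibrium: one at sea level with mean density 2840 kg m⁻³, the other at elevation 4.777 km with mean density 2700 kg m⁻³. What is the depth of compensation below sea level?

92.1 km

ρ_ref D = ρ (D + h) → D (ρ_ref − ρ) = ρ h.
D = ρ h/(ρ_ref − ρ) = 2700 × 4.777 km/(2840 − 2700) = 92.1 km.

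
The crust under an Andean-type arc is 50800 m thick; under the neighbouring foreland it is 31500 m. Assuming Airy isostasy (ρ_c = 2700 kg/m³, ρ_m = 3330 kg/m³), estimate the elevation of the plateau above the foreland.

3650 m

Excess crust Δ = 50800 m − 31500 m = 19300 m, split between elevation h and root r with h + r = Δ.
Airy balance ρ_c h = (ρ_m − ρ_c) r gives r = h ρ_c/(ρ_m − ρ_c), so h (1 + ρ_c/(ρ_m − ρ_c)) = Δ, i.e. h = Δ (ρ_m − ρ_c)/ρ_m.
h = 19300 m × 630/3330 = 3650 m.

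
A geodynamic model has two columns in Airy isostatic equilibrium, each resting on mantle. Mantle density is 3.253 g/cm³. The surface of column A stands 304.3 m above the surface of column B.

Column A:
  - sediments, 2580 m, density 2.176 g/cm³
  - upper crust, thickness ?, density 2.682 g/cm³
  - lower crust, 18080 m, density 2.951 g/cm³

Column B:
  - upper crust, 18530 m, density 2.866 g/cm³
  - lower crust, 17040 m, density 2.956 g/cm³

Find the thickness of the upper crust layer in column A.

Take the compensation level at the base of the deeper column (depth z_c below the surface of column A) and equate Σ ρ_i t_i down to z_c; mantle fills any gap and the z_c terms cancel.
Column A: 2580×2.176 + x×2.682 + 18080×2.951 + (z_c − 20660 − x)×3.253
Column B: 304.3×0 + 18530×2.866 + 17040×2.956 + (z_c − 304.3 − 35570)×3.253
The z_c×3.253 term appears on both sides and cancels. Collect the known terms of each column as K = Σ(ρt)_known − 3.253 × (depth of known layers): K_A = 58968.16 − 3.253×20660 = −8238.82; K_B = 103477.22 − 3.253×(304.3 + 35570) = −13221.8779.
Balance: K_A − x×(3.253 − 2.682) = K_B, so x = (K_A − K_B)/(3.253 − 2.682) = 4983.06/0.571 = 8730 m.

8730 m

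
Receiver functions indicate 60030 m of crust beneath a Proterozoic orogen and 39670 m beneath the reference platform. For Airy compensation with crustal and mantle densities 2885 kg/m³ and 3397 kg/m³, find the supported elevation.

Excess crust Δ = 60030 m − 39670 m = 20360 m, split between elevation h and root r with h + r = Δ.
Airy balance ρ_c h = (ρ_m − ρ_c) r gives r = h ρ_c/(ρ_m − ρ_c), so h (1 + ρ_c/(ρ_m − ρ_c)) = Δ, i.e. h = Δ (ρ_m − ρ_c)/ρ_m.
h = 20360 m × 512/3397 = 3070 m.

3070 m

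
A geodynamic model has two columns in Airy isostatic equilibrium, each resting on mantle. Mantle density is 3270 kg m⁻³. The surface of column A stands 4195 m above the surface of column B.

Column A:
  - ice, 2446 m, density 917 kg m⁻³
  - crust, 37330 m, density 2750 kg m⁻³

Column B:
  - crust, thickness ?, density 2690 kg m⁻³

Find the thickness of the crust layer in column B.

19700 m

Take the compensation level at the base of the deeper column (depth z_c below the surface of column A) and equate Σ ρ_i t_i down to z_c; mantle fills any gap and the z_c terms cancel.
Column A: 2446×917 + 37330×2750 + (z_c − 39776)×3270
Column B: 4195×0 + x×2690 + (z_c − 4195 − 0 − x)×3270
The z_c×3270 term appears on both sides and cancels. Collect the known terms of each column as K = Σ(ρt)_known − 3270 × (depth of known layers): K_A = 104900482 − 3270×39776 = −25167038; K_B = 0 − 3270×(4195 + 0) = −13717650.
Balance: K_A = K_B − x×(3270 − 2690), so x = (K_B − K_A)/(3270 − 2690) = 11449400/580 = 19700 m.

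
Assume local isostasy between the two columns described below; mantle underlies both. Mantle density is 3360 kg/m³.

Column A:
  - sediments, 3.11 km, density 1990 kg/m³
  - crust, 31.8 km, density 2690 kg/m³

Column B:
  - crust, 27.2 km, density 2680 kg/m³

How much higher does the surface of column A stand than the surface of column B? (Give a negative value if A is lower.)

For any compensation level in the mantle, the mantle terms cancel and isostasy reduces to e = (Σt_A − Σt_B) − (Σ(ρt)_A − Σ(ρt)_B) / ρ_m.
Σt_A = 34.91 km; Σt_B = 27.2 km; Σ(ρt)_A = 91730.9; Σ(ρt)_B = 72896 (in km·kg/m³).
e = (34.91 − 27.2) − (91730.9 − 72896) / 3360 = 2.1 km.

2.1 km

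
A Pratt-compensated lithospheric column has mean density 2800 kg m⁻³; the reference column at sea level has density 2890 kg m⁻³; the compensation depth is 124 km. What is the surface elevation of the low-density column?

3.99 km

ρ_ref D = ρ (D + h) → h = D (ρ_ref − ρ)/ρ.
h = 124 km × (2890 − 2800)/2800 = 3.99 km.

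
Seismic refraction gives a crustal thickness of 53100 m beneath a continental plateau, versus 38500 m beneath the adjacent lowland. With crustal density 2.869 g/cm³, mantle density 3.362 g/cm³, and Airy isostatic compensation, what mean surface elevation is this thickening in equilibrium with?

2140 m

Excess crust Δ = 53100 m − 38500 m = 14600 m, split between elevation h and root r with h + r = Δ.
Airy balance ρ_c h = (ρ_m − ρ_c) r gives r = h ρ_c/(ρ_m − ρ_c), so h (1 + ρ_c/(ρ_m − ρ_c)) = Δ, i.e. h = Δ (ρ_m − ρ_c)/ρ_m.
h = 14600 m × 0.493/3.362 = 2140 m.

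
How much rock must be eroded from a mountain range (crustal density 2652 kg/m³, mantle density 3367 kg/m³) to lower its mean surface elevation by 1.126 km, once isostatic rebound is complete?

Net drop Δ = e − u = e − e ρ_c/ρ_m = e (ρ_m − ρ_c)/ρ_m.
e = Δ ρ_m/(ρ_m − ρ_c) = 1.126 km × 3367/715 = 5.3 km.

5.3 km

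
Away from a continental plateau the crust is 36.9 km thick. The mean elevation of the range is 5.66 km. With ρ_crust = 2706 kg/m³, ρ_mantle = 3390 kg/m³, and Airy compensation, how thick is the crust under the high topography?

Root depth r = h ρ_c / (ρ_m − ρ_c) = 5.66 km × 2706 / 684 = 22.39 km.
Total thickness = T + h + r = 36.9 km + 5.66 km + 22.39 km = 65 km.

65 km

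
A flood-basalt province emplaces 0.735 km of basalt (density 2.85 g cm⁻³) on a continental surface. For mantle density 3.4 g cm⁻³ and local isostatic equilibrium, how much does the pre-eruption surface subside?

0.616 km

Subaerial loading: s = t ρ_load / ρ_m.
s = 0.735 km × 2.85/3.4 = 0.616 km.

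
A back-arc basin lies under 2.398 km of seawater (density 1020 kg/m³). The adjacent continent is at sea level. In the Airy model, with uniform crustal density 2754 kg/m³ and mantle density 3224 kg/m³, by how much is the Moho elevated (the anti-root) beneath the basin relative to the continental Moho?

8.85 km

For local isostatic compensation: replacing crust with seawater at the top is compensated by replacing crust with mantle at the base: d (ρ_c − ρ_w) = a (ρ_m − ρ_c).
a = d (ρ_c − ρ_w)/(ρ_m − ρ_c) = 2.398 km × 1734/470 = 8.85 km.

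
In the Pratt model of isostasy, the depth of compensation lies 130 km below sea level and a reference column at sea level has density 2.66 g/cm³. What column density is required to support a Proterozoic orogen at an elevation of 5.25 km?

Pratt balance: ρ_ref D = ρ (D + h).
ρ = ρ_ref D/(D + h) = 2.66 × 130 km/(130 km + 5.25 km) = 2.56 g/cm³.

2.56 g/cm³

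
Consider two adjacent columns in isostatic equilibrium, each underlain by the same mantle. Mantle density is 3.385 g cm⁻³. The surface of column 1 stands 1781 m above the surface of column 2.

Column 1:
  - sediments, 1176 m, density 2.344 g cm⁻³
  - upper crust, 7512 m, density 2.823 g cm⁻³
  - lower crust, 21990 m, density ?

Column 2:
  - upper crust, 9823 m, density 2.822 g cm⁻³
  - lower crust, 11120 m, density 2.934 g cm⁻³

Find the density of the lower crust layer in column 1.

2.88 g cm⁻³

Take the compensation level at the base of the deeper column (depth z_c below the surface of column 1) and equate Σ ρ_i t_i down to z_c; mantle fills any gap and the z_c terms cancel.
Column 1: 1176×2.344 + 7512×2.823 + 21990×ρ + (z_c − 30678)×3.385
Column 2: 1781×0 + 9823×2.822 + 11120×2.934 + (z_c − 1781 − 20943)×3.385
The z_c×3.385 term appears on both sides and cancels. Collect the known terms of each column as K = Σ(ρt)_known − 3.385 × (depth of known layers): K_1 = 23962.92 − 3.385×30678 = −79882.11; K_2 = 60346.586 − 3.385×(1781 + 20943) = −16574.154.
Balance: K_1 + 21990×ρ = K_2, so ρ = (K_2 − K_1)/21990 = 63308/21990 = 2.88 g cm⁻³.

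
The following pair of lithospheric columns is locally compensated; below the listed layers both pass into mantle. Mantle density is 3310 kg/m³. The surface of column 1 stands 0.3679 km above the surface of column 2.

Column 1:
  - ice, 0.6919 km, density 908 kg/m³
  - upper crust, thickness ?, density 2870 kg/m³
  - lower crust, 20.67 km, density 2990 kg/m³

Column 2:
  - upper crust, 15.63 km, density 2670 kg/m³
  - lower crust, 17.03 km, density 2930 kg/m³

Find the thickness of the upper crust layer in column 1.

21.4 km

Take the compensation level at the base of the deeper column (depth z_c below the surface of column 1) and equate Σ ρ_i t_i down to z_c; mantle fills any gap and the z_c terms cancel.
Column 1: 0.6919×908 + x×2870 + 20.67×2990 + (z_c − 21.3619 − x)×3310
Column 2: 0.3679×0 + 15.63×2670 + 17.03×2930 + (z_c − 0.3679 − 32.66)×3310
The z_c×3310 term appears on both sides and cancels. Collect the known terms of each column as K = Σ(ρt)_known − 3310 × (depth of known layers): K_1 = 62431.5452 − 3310×21.3619 = −8276.3438; K_2 = 91630 − 3310×(0.3679 + 32.66) = −17692.349.
Balance: K_1 − x×(3310 − 2870) = K_2, so x = (K_1 − K_2)/(3310 − 2870) = 9416.01/440 = 21.4 km.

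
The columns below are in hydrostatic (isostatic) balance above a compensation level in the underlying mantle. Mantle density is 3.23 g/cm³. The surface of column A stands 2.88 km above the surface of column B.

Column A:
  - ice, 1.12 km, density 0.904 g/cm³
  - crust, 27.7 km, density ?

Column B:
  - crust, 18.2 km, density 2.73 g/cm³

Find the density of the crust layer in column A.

Take the compensation level at the base of the deeper column (depth z_c below the surface of column A) and equate Σ ρ_i t_i down to z_c; mantle fills any gap and the z_c terms cancel.
Column A: 1.12×0.904 + 27.7×ρ + (z_c − 28.82)×3.23
Column B: 2.88×0 + 18.2×2.73 + (z_c − 2.88 − 18.2)×3.23
The z_c×3.23 term appears on both sides and cancels. Collect the known terms of each column as K = Σ(ρt)_known − 3.23 × (depth of known layers): K_A = 1.01248 − 3.23×28.82 = −92.07612; K_B = 49.686 − 3.23×(2.88 + 18.2) = −18.4024.
Balance: K_A + 27.7×ρ = K_B, so ρ = (K_B − K_A)/27.7 = 73.6737/27.7 = 2.66 g/cm³.

2.66 g/cm³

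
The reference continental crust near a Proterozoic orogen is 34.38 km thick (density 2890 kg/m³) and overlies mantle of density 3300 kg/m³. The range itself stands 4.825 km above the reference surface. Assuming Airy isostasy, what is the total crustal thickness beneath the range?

73.2 km

Root depth r = h ρ_c / (ρ_m − ρ_c) = 4.825 km × 2890 / 410 = 34.01 km.
Total thickness = T + h + r = 34.38 km + 4.825 km + 34.01 km = 73.2 km.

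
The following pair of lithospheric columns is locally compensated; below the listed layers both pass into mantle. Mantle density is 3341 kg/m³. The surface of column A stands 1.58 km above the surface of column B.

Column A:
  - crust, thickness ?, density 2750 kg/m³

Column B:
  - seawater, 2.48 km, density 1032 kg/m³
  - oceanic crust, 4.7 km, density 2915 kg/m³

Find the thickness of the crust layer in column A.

22 km

Take the compensation level at the base of the deeper column (depth z_c below the surface of column A) and equate Σ ρ_i t_i down to z_c; mantle fills any gap and the z_c terms cancel.
Column A: x×2750 + (z_c − 0 − x)×3341
Column B: 1.58×0 + 2.48×1032 + 4.7×2915 + (z_c − 1.58 − 7.18)×3341
The z_c×3341 term appears on both sides and cancels. Collect the known terms of each column as K = Σ(ρt)_known − 3341 × (depth of known layers): K_A = 0 − 3341×0 = 0; K_B = 16259.86 − 3341×(1.58 + 7.18) = −13007.3.
Balance: K_A − x×(3341 − 2750) = K_B, so x = (K_A − K_B)/(3341 − 2750) = 13007.3/591 = 22 km.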